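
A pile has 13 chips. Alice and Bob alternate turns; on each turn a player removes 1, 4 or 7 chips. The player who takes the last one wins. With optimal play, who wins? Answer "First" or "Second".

Second

Compute winning (W) and losing (L) positions by backward induction:
i:   0  1  2  3  4  5  6  7  8  9 10 11 12 13
     L  W  L  W  W  L  W  W  L  W  L  W  W  L
Position 13 is L, so the second player wins.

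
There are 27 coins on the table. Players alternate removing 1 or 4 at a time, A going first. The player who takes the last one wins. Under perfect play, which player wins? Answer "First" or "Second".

Second

Mark each pile size as W (mover wins) or L (mover loses):
i:   0  1  2  3  4  5  6  7  8  9 10 11 12 13 14 15 16 17 18 19 20 21 22 23 24 25 26 27
     L  W  L  W  W  L  W  L  W  W  L  W  L  W  W  L  W  L  W  W  L  W  L  W  W  L  W  L
Position 27 is L, so the second player wins.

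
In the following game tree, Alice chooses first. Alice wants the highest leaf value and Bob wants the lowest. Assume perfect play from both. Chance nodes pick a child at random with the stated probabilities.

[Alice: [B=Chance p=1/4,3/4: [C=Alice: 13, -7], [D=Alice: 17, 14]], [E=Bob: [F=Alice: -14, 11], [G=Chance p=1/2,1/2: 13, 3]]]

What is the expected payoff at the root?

C (Alice): max(13, -7) = 13
D (Alice): max(17, 14) = 17
B (Chance): 1/4·13 + 3/4·17 = 16
F (Alice): max(-14, 11) = 11
G (Chance): 1/2·13 + 1/2·3 = 8
E (Bob): min(11, 8) = 8
Root (Alice): max(16, 8) = 16

16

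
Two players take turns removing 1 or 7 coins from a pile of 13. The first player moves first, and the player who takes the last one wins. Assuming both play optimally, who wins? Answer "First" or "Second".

First

Positions where the player to move wins (W) vs loses (L):
i:   0  1  2  3  4  5  6  7  8  9 10 11 12 13
     L  W  L  W  L  W  L  W  L  W  L  W  L  W
Position 13 is W, so the first player wins.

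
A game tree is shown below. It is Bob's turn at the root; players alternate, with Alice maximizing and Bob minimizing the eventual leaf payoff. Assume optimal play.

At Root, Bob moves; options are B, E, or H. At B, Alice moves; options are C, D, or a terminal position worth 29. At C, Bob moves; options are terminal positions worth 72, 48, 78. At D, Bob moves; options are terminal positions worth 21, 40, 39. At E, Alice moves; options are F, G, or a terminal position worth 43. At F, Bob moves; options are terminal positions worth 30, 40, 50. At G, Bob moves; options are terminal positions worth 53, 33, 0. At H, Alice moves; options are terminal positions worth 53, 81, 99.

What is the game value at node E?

43

F: min(30, 40, 50) = 30
G: min(53, 33, 0) = 0
E: max(30, 0, 43) = 43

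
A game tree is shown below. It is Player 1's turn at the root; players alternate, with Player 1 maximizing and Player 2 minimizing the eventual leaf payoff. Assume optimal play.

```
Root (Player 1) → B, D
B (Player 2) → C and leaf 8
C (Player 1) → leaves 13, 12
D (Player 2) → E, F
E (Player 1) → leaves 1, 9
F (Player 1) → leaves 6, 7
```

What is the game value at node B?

C: max(13, 12) = 13
B: min(13, 8) = 8

8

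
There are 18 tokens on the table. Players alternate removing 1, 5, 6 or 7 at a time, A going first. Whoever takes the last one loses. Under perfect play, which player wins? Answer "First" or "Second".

First

i:   0  1  2  3  4  5  6  7  8  9 10 11 12 13 14 15 16 17 18
     W  L  W  L  W  L  W  W  W  W  W  W  W  L  W  L  W  L  W
Position 18 is W, so the first player wins.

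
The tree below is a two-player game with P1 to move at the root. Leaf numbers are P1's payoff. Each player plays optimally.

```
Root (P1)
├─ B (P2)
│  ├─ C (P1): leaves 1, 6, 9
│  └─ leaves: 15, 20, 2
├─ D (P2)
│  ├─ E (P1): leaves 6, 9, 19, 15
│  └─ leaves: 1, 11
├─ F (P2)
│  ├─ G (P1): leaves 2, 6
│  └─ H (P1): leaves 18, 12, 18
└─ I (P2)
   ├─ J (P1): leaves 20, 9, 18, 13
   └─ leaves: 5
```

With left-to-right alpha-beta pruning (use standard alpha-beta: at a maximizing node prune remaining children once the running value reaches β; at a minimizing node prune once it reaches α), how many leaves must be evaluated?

C [α=-∞,β=+∞]: v=9
B [α=-∞,β=+∞]: v=2
E [α=2,β=+∞]: v=19
D [α=2,β=+∞]: v=1 after child 2 ≤ α → α-cutoff, skip 1
G [α=2,β=+∞]: v=6
H [α=2,β=6]: v=18 after child 1 ≥ β → β-cutoff, skip 2
F [α=2,β=+∞]: v=6
J [α=6,β=+∞]: v=20
I [α=6,β=+∞]: v=5
Root [α=-∞,β=+∞]: v=6
Leaves evaluated: 19 of 22.

19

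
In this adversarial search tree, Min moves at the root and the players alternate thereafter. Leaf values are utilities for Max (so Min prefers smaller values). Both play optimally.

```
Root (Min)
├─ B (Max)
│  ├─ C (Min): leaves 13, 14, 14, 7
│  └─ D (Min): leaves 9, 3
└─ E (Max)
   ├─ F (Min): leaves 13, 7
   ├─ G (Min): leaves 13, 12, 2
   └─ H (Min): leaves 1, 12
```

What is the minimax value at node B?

C: min(13, 14, 14, 7) = 7
D: min(9, 3) = 3
B: max(7, 3) = 7

7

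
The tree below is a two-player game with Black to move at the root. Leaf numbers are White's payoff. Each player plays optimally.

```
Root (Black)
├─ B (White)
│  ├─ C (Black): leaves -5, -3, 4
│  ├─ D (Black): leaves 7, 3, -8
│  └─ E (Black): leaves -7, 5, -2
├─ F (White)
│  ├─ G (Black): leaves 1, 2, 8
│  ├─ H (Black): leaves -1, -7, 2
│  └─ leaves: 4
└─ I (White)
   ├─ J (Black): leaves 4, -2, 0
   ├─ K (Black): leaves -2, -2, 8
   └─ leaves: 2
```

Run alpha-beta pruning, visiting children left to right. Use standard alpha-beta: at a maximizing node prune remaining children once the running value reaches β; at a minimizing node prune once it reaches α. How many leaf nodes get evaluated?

13

C [α=-∞,β=+∞]: v=-5
D [α=-5,β=+∞]: v=-8
E [α=-5,β=+∞]: v=-7 after child 1 ≤ α → α-cutoff, skip 2
B [α=-∞,β=+∞]: v=-5
G [α=-∞,β=-5]: v=1
F [α=-∞,β=-5]: v=1 after child 1 ≥ β → β-cutoff, skip 2
J [α=-∞,β=-5]: v=-2
I [α=-∞,β=-5]: v=-2 after child 1 ≥ β → β-cutoff, skip 2
Root [α=-∞,β=+∞]: v=-5
Leaves evaluated: 13 of 23.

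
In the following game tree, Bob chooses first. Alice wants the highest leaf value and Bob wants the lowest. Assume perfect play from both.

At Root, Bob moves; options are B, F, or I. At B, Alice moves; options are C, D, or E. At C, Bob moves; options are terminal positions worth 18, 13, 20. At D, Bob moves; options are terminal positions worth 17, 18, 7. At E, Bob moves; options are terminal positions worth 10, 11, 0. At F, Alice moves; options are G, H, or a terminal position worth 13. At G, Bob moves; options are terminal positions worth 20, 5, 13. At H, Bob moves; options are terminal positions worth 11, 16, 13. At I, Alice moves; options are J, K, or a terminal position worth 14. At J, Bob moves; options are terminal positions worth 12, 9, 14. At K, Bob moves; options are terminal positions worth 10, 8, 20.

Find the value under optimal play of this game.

C (Bob): min(18, 13, 20) = 13
D (Bob): min(17, 18, 7) = 7
E (Bob): min(10, 11, 0) = 0
B (Alice): max(13, 7, 0) = 13
G (Bob): min(20, 5, 13) = 5
H (Bob): min(11, 16, 13) = 11
F (Alice): max(5, 11, 13) = 13
J (Bob): min(12, 9, 14) = 9
K (Bob): min(10, 8, 20) = 8
I (Alice): max(9, 8, 14) = 14
Root (Bob): min(13, 13, 14) = 13

13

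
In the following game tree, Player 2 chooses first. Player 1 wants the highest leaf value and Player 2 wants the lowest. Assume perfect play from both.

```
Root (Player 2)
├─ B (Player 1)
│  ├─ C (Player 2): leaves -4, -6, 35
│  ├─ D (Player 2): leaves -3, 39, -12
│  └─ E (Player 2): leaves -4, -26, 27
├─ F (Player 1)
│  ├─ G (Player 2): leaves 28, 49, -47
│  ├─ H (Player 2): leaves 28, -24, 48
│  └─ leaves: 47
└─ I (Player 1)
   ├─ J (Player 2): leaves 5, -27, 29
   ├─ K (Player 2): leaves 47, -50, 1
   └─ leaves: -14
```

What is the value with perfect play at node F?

47

G: min(28, 49, -47) = -47
H: min(28, -24, 48) = -24
F: max(-47, -24, 47) = 47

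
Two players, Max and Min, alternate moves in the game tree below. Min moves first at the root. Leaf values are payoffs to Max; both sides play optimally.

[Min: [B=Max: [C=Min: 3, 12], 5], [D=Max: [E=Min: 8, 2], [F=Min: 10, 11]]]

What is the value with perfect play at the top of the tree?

C (Min): min(3, 12) = 3
B (Max): max(3, 5) = 5
E (Min): min(8, 2) = 2
F (Min): min(10, 11) = 10
D (Max): max(2, 10) = 10
Root (Min): min(5, 10) = 5

5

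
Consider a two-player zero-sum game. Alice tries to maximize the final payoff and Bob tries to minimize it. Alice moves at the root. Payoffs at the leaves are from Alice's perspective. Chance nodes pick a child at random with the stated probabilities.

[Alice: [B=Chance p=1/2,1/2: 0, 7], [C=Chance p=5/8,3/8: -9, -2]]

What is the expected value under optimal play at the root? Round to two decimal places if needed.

B (Chance): 1/2·0 + 1/2·7 = 3.5
C (Chance): 5/8·-9 + 3/8·-2 = -6.38
Root (Alice): max(3.5, -6.38) = 3.5

3.5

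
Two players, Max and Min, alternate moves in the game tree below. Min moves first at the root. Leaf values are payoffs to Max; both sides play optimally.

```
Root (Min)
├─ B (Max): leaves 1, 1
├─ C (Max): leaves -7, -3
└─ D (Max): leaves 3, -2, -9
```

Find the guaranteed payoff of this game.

-3

B (Max): max(1, 1) = 1
C (Max): max(-7, -3) = -3
D (Max): max(3, -2, -9) = 3
Root (Min): min(1, -3, 3) = -3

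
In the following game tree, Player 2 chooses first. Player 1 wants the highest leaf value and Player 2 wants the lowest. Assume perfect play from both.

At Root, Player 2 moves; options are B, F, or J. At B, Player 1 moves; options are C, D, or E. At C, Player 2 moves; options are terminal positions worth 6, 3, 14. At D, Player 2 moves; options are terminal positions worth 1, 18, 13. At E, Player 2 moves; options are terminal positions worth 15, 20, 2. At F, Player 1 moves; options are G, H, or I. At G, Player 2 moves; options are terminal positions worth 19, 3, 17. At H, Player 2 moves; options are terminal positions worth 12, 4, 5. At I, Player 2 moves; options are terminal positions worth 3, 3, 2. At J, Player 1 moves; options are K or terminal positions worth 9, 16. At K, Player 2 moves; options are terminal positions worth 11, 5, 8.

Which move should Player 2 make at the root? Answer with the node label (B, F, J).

B

C (Player 2): min(6, 3, 14) = 3
D (Player 2): min(1, 18, 13) = 1
E (Player 2): min(15, 20, 2) = 2
B (Player 1): max(3, 1, 2) = 3
G (Player 2): min(19, 3, 17) = 3
H (Player 2): min(12, 4, 5) = 4
I (Player 2): min(3, 3, 2) = 2
F (Player 1): max(3, 4, 2) = 4
K (Player 2): min(11, 5, 8) = 5
J (Player 1): max(5, 9, 16) = 16
Root (Player 2): min(3, 4, 16) = 3
Player 2 picks the child with the lowest value: B (value 3).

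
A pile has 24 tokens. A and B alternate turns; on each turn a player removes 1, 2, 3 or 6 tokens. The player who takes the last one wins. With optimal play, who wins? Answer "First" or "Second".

Compute winning (W) and losing (L) positions by backward induction:
i:   0  1  2  3  4  5  6  7  8  9 10 11 12 13 14 15 16 17 18 19 20 21 22 23 24
     L  W  W  W  L  W  W  W  L  W  W  W  L  W  W  W  L  W  W  W  L  W  W  W  L
Position 24 is L, so the second player wins.

Second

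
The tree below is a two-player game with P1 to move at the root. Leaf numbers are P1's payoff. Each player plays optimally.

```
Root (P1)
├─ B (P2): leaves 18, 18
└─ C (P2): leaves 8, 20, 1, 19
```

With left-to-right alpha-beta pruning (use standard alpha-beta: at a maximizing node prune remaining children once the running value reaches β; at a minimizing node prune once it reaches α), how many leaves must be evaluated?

3

B [α=-∞,β=+∞]: v=18
C [α=18,β=+∞]: v=8 after child 1 ≤ α → α-cutoff, skip 3
Root [α=-∞,β=+∞]: v=18
Leaves evaluated: 3 of 6.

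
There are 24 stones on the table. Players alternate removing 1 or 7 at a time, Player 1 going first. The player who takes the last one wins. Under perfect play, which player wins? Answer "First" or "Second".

Compute winning (W) and losing (L) positions by backward induction:
i:   0  1  2  3  4  5  6  7  8  9 10 11 12 13 14 15 16 17 18 19 20 21 22 23 24
     L  W  L  W  L  W  L  W  L  W  L  W  L  W  L  W  L  W  L  W  L  W  L  W  L
Position 24 is L, so the second player wins.

Second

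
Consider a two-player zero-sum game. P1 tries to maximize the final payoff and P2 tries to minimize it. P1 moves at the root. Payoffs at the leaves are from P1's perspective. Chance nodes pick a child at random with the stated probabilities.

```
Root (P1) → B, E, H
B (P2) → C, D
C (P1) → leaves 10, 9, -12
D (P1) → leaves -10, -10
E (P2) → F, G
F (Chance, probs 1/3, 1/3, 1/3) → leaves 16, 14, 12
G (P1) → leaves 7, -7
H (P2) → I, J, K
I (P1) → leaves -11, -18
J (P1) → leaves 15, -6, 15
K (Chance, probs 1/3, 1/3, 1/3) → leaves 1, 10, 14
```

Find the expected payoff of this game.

C (P1): max(10, 9, -12) = 10
D (P1): max(-10, -10) = -10
B (P2): min(10, -10) = -10
F (Chance): 1/3·16 + 1/3·14 + 1/3·12 = 14
G (P1): max(7, -7) = 7
E (P2): min(14, 7) = 7
I (P1): max(-11, -18) = -11
J (P1): max(15, -6, 15) = 15
K (Chance): 1/3·1 + 1/3·10 + 1/3·14 = 8.33
H (P2): min(-11, 15, 8.33) = -11
Root (P1): max(-10, 7, -11) = 7

7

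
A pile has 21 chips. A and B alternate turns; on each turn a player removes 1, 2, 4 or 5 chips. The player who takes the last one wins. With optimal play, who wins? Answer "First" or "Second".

Compute winning (W) and losing (L) positions by backward induction:
i:   0  1  2  3  4  5  6  7  8  9 10 11 12 13 14 15 16 17 18 19 20 21
     L  W  W  L  W  W  L  W  W  L  W  W  L  W  W  L  W  W  L  W  W  L
Position 21 is L, so the second player wins.

Second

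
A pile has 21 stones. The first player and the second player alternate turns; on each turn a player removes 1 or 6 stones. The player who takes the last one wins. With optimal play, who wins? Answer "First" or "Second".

Second

i:   0  1  2  3  4  5  6  7  8  9 10 11 12 13 14 15 16 17 18 19 20 21
     L  W  L  W  L  W  W  L  W  L  W  L  W  W  L  W  L  W  L  W  W  L
Position 21 is L, so the second player wins.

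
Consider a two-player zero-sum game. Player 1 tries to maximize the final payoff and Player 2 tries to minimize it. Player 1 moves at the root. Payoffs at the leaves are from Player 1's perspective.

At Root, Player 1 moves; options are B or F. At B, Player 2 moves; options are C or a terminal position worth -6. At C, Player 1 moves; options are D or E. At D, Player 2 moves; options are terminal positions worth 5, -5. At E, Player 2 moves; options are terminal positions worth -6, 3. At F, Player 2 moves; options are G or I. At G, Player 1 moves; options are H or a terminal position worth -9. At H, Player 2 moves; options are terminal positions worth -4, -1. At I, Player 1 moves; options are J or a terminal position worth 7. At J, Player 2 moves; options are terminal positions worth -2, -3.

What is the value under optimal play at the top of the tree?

-4

D (Player 2): min(5, -5) = -5
E (Player 2): min(-6, 3) = -6
C (Player 1): max(-5, -6) = -5
B (Player 2): min(-5, -6) = -6
H (Player 2): min(-4, -1) = -4
G (Player 1): max(-4, -9) = -4
J (Player 2): min(-2, -3) = -3
I (Player 1): max(-3, 7) = 7
F (Player 2): min(-4, 7) = -4
Root (Player 1): max(-6, -4) = -4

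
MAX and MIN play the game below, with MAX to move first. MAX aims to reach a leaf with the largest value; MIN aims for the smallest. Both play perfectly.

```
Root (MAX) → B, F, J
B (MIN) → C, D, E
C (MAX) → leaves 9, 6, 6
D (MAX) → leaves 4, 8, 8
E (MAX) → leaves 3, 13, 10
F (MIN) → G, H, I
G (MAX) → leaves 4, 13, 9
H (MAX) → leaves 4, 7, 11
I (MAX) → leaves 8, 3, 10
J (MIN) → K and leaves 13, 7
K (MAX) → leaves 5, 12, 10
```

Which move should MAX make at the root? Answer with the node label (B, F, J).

F

C (MAX): max(9, 6, 6) = 9
D (MAX): max(4, 8, 8) = 8
E (MAX): max(3, 13, 10) = 13
B (MIN): min(9, 8, 13) = 8
G (MAX): max(4, 13, 9) = 13
H (MAX): max(4, 7, 11) = 11
I (MAX): max(8, 3, 10) = 10
F (MIN): min(13, 11, 10) = 10
K (MAX): max(5, 12, 10) = 12
J (MIN): min(12, 13, 7) = 7
Root (MAX): max(8, 10, 7) = 10
MAX picks the child with the highest value: F (value 10).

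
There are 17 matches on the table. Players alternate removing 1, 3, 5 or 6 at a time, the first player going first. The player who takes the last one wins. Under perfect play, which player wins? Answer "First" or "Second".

First

Compute winning (W) and losing (L) positions by backward induction:
i:   0  1  2  3  4  5  6  7  8  9 10 11 12 13 14 15 16 17
     L  W  L  W  L  W  W  W  W  W  W  L  W  L  W  L  W  W
Position 17 is W, so the first player wins.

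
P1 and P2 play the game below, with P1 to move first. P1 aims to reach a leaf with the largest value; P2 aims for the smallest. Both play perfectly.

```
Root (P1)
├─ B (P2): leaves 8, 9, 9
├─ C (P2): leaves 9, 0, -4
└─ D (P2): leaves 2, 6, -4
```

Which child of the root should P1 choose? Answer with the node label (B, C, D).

B

B (P2): min(8, 9, 9) = 8
C (P2): min(9, 0, -4) = -4
D (P2): min(2, 6, -4) = -4
Root (P1): max(8, -4, -4) = 8
P1 picks the child with the highest value: B (value 8).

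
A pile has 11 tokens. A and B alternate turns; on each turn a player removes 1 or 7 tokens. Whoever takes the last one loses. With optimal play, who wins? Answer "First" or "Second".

W/L table (W = player to move can force a win):
i:   0  1  2  3  4  5  6  7  8  9 10 11
     W  L  W  L  W  L  W  L  W  L  W  L
Position 11 is L, so the second player wins.

Second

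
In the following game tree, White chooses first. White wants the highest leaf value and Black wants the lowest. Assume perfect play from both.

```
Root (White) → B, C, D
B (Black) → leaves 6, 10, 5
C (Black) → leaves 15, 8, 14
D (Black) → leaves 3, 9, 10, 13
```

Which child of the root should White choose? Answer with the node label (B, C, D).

C

B (Black): min(6, 10, 5) = 5
C (Black): min(15, 8, 14) = 8
D (Black): min(3, 9, 10, 13) = 3
Root (White): max(5, 8, 3) = 8
White picks the child with the highest value: C (value 8).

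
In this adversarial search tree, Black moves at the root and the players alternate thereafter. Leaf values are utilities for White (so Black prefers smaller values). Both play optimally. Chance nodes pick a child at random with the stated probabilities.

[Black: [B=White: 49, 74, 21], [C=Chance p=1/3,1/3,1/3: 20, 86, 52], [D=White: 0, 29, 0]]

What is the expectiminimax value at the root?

29

B (White): max(49, 74, 21) = 74
C (Chance): 1/3·20 + 1/3·86 + 1/3·52 = 52.67
D (White): max(0, 29, 0) = 29
Root (Black): min(74, 52.67, 29) = 29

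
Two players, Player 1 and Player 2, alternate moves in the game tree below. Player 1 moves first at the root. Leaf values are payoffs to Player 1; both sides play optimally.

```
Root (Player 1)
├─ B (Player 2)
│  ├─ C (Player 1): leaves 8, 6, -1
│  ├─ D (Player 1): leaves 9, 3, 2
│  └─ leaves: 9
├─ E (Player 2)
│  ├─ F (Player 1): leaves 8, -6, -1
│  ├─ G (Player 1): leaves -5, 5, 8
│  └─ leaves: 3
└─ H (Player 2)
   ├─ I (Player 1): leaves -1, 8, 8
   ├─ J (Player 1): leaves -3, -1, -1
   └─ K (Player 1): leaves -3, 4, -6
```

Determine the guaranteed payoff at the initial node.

8

C (Player 1): max(8, 6, -1) = 8
D (Player 1): max(9, 3, 2) = 9
B (Player 2): min(8, 9, 9) = 8
F (Player 1): max(8, -6, -1) = 8
G (Player 1): max(-5, 5, 8) = 8
E (Player 2): min(8, 8, 3) = 3
I (Player 1): max(-1, 8, 8) = 8
J (Player 1): max(-3, -1, -1) = -1
K (Player 1): max(-3, 4, -6) = 4
H (Player 2): min(8, -1, 4) = -1
Root (Player 1): max(8, 3, -1) = 8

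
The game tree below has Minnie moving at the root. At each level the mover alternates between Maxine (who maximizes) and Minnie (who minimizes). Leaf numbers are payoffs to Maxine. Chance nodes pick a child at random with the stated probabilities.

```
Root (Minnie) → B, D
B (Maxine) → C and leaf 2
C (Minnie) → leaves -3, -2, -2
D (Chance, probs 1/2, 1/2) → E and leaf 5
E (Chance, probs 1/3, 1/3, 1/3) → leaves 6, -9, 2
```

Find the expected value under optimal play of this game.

C (Minnie): min(-3, -2, -2) = -3
B (Maxine): max(-3, 2) = 2
E (Chance): 1/3·6 + 1/3·-9 + 1/3·2 = -0.33
D (Chance): 1/2·-0.33 + 1/2·5 = 2.33
Root (Minnie): min(2, 2.33) = 2

2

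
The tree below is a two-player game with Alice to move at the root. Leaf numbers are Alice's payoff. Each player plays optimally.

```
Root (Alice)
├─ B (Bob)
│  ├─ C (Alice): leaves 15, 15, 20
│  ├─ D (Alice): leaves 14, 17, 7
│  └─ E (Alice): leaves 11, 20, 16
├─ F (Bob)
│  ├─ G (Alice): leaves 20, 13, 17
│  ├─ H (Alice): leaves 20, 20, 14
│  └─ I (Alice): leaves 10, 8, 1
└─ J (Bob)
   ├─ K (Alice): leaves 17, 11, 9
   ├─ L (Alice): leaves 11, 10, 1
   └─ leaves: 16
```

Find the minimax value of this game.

17

C (Alice): max(15, 15, 20) = 20
D (Alice): max(14, 17, 7) = 17
E (Alice): max(11, 20, 16) = 20
B (Bob): min(20, 17, 20) = 17
G (Alice): max(20, 13, 17) = 20
H (Alice): max(20, 20, 14) = 20
I (Alice): max(10, 8, 1) = 10
F (Bob): min(20, 20, 10) = 10
K (Alice): max(17, 11, 9) = 17
L (Alice): max(11, 10, 1) = 11
J (Bob): min(17, 11, 16) = 11
Root (Alice): max(17, 10, 11) = 17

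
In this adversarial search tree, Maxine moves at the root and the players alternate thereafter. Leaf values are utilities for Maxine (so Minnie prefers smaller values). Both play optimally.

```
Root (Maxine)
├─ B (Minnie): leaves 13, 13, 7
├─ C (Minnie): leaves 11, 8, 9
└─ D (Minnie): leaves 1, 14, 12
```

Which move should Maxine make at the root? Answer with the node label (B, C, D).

B (Minnie): min(13, 13, 7) = 7
C (Minnie): min(11, 8, 9) = 8
D (Minnie): min(1, 14, 12) = 1
Root (Maxine): max(7, 8, 1) = 8
Maxine picks the child with the highest value: C (value 8).

C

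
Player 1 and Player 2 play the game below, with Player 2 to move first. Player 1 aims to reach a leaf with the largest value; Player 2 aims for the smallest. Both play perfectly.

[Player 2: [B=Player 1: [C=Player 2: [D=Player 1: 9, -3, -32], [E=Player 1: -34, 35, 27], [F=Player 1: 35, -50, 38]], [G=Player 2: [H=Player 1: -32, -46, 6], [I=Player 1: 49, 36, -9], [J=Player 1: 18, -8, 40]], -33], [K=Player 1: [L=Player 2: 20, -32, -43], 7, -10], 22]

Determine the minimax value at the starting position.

7

D (Player 1): max(9, -3, -32) = 9
E (Player 1): max(-34, 35, 27) = 35
F (Player 1): max(35, -50, 38) = 38
C (Player 2): min(9, 35, 38) = 9
H (Player 1): max(-32, -46, 6) = 6
I (Player 1): max(49, 36, -9) = 49
J (Player 1): max(18, -8, 40) = 40
G (Player 2): min(6, 49, 40) = 6
B (Player 1): max(9, 6, -33) = 9
L (Player 2): min(20, -32, -43) = -43
K (Player 1): max(-43, 7, -10) = 7
Root (Player 2): min(9, 7, 22) = 7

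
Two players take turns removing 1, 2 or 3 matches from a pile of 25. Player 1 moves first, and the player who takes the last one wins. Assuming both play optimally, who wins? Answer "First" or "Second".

First

i:   0  1  2  3  4  5  6  7  8  9 10 11 12 13 14 15 16 17 18 19 20 21 22 23 24 25
     L  W  W  W  L  W  W  W  L  W  W  W  L  W  W  W  L  W  W  W  L  W  W  W  L  W
Position 25 is W, so the first player wins.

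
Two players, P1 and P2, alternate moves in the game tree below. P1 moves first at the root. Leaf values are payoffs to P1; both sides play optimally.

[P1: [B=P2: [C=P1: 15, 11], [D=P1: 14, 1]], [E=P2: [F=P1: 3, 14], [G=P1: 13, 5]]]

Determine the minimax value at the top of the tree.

14

C (P1): max(15, 11) = 15
D (P1): max(14, 1) = 14
B (P2): min(15, 14) = 14
F (P1): max(3, 14) = 14
G (P1): max(13, 5) = 13
E (P2): min(14, 13) = 13
Root (P1): max(14, 13) = 14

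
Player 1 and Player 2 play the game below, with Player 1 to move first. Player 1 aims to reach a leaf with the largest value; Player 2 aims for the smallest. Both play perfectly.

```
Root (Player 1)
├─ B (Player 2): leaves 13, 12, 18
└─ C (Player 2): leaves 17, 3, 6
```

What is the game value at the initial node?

12

B (Player 2): min(13, 12, 18) = 12
C (Player 2): min(17, 3, 6) = 3
Root (Player 1): max(12, 3) = 12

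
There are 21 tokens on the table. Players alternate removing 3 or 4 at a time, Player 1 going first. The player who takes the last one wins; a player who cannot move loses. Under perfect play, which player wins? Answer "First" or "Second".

Second

Mark each pile size as W (mover wins) or L (mover loses):
i:   0  1  2  3  4  5  6  7  8  9 10 11 12 13 14 15 16 17 18 19 20 21
     L  L  L  W  W  W  W  L  L  L  W  W  W  W  L  L  L  W  W  W  W  L
Position 21 is L, so the second player wins.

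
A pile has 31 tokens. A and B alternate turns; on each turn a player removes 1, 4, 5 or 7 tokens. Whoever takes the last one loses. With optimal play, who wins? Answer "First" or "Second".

First

Mark each pile size as W (mover wins) or L (mover loses):
i:   0  1  2  3  4  5  6  7  8  9 10 11 12 13 14 15 16 17 18 19 20 21 22 23 24 25 26 27 28 29 30 31
     W  L  W  L  W  W  W  W  W  L  W  L  W  W  W  W  W  L  W  L  W  W  W  W  W  L  W  L  W  W  W  W
Position 31 is W, so the first player wins.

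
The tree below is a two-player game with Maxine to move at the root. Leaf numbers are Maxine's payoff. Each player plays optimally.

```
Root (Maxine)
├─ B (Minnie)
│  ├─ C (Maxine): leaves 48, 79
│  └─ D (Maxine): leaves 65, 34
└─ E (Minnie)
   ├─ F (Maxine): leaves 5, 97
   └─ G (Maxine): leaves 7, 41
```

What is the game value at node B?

C: max(48, 79) = 79
D: max(65, 34) = 65
B: min(79, 65) = 65

65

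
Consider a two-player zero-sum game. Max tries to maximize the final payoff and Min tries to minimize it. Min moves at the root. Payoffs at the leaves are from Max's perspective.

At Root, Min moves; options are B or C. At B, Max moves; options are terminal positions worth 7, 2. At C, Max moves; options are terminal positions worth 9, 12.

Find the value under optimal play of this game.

B (Max): max(7, 2) = 7
C (Max): max(9, 12) = 12
Root (Min): min(7, 12) = 7

7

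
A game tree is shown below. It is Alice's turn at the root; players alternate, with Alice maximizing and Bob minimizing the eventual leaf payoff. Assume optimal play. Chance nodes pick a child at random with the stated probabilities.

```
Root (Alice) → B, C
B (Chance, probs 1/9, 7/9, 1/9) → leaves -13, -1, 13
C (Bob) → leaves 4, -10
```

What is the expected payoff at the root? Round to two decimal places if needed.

-0.78

B (Chance): 1/9·-13 + 7/9·-1 + 1/9·13 = -0.78
C (Bob): min(4, -10) = -10
Root (Alice): max(-0.78, -10) = -0.78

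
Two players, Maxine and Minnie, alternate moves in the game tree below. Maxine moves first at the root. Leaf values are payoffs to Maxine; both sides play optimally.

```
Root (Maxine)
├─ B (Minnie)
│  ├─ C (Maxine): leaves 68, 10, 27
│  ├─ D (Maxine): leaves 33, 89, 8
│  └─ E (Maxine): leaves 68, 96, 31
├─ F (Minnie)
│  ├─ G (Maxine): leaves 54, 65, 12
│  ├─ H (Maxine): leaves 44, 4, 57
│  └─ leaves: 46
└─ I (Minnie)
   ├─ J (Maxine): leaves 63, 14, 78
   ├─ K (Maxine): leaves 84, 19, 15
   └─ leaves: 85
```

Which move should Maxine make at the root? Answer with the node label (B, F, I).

I

C (Maxine): max(68, 10, 27) = 68
D (Maxine): max(33, 89, 8) = 89
E (Maxine): max(68, 96, 31) = 96
B (Minnie): min(68, 89, 96) = 68
G (Maxine): max(54, 65, 12) = 65
H (Maxine): max(44, 4, 57) = 57
F (Minnie): min(65, 57, 46) = 46
J (Maxine): max(63, 14, 78) = 78
K (Maxine): max(84, 19, 15) = 84
I (Minnie): min(78, 84, 85) = 78
Root (Maxine): max(68, 46, 78) = 78
Maxine picks the child with the highest value: I (value 78).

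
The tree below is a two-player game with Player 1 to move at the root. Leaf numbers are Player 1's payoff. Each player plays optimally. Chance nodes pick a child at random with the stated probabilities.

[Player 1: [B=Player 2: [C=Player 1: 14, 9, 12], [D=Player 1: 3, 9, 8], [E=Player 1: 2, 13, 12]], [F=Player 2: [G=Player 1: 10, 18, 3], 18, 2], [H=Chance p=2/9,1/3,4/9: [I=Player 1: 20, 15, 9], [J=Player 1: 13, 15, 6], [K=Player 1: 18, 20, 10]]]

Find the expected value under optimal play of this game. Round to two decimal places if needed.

18.33

C (Player 1): max(14, 9, 12) = 14
D (Player 1): max(3, 9, 8) = 9
E (Player 1): max(2, 13, 12) = 13
B (Player 2): min(14, 9, 13) = 9
G (Player 1): max(10, 18, 3) = 18
F (Player 2): min(18, 18, 2) = 2
I (Player 1): max(20, 15, 9) = 20
J (Player 1): max(13, 15, 6) = 15
K (Player 1): max(18, 20, 10) = 20
H (Chance): 2/9·20 + 1/3·15 + 4/9·20 = 18.33
Root (Player 1): max(9, 2, 18.33) = 18.33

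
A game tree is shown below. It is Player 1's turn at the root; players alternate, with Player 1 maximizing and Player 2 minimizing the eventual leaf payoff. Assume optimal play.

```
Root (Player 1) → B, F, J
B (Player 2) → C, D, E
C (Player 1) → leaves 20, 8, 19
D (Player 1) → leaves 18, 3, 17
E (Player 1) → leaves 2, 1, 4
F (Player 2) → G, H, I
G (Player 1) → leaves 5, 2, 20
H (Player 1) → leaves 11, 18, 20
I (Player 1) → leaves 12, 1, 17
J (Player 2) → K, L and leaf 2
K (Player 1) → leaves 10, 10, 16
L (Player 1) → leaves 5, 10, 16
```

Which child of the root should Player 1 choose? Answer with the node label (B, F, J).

C (Player 1): max(20, 8, 19) = 20
D (Player 1): max(18, 3, 17) = 18
E (Player 1): max(2, 1, 4) = 4
B (Player 2): min(20, 18, 4) = 4
G (Player 1): max(5, 2, 20) = 20
H (Player 1): max(11, 18, 20) = 20
I (Player 1): max(12, 1, 17) = 17
F (Player 2): min(20, 20, 17) = 17
K (Player 1): max(10, 10, 16) = 16
L (Player 1): max(5, 10, 16) = 16
J (Player 2): min(16, 16, 2) = 2
Root (Player 1): max(4, 17, 2) = 17
Player 1 picks the child with the highest value: F (value 17).

F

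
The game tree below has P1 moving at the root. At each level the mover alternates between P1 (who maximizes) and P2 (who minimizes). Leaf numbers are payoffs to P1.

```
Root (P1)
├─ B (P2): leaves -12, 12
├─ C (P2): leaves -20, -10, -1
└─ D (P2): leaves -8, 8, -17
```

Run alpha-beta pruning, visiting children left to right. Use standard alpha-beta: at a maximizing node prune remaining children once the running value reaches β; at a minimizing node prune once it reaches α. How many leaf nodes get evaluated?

B [α=-∞,β=+∞]: v=-12
C [α=-12,β=+∞]: v=-20 after child 1 ≤ α → α-cutoff, skip 2
D [α=-12,β=+∞]: v=-17
Root [α=-∞,β=+∞]: v=-12
Leaves evaluated: 6 of 8.

6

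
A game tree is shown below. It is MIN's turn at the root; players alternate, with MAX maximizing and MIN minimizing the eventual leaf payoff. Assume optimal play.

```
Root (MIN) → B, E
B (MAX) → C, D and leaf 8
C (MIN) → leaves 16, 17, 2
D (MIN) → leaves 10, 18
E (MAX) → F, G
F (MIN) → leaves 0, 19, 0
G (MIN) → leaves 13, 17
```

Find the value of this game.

10

C (MIN): min(16, 17, 2) = 2
D (MIN): min(10, 18) = 10
B (MAX): max(2, 10, 8) = 10
F (MIN): min(0, 19, 0) = 0
G (MIN): min(13, 17) = 13
E (MAX): max(0, 13) = 13
Root (MIN): min(10, 13) = 10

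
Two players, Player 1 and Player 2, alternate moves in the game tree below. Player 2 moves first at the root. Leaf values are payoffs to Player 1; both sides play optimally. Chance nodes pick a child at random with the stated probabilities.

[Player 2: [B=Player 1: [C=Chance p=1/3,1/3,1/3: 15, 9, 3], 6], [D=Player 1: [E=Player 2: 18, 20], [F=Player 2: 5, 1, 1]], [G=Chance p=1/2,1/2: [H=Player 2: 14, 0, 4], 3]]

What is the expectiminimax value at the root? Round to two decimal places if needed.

1.5

C (Chance): 1/3·15 + 1/3·9 + 1/3·3 = 9
B (Player 1): max(9, 6) = 9
E (Player 2): min(18, 20) = 18
F (Player 2): min(5, 1, 1) = 1
D (Player 1): max(18, 1) = 18
H (Player 2): min(14, 0, 4) = 0
G (Chance): 1/2·0 + 1/2·3 = 1.5
Root (Player 2): min(9, 18, 1.5) = 1.5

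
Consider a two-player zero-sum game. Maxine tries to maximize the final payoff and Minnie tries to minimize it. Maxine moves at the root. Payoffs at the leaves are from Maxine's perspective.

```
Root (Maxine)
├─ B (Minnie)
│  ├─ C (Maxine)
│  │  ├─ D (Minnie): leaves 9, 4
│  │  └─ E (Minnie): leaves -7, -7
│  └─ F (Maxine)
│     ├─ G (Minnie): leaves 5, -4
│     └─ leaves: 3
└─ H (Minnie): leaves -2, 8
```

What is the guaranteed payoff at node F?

3

G: min(5, -4) = -4
F: max(-4, 3) = 3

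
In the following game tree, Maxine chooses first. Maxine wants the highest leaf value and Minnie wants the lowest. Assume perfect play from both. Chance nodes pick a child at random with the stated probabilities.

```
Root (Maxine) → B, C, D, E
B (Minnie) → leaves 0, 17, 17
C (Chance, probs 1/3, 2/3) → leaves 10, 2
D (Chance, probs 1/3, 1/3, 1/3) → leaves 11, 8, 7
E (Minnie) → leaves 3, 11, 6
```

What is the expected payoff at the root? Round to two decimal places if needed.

B (Minnie): min(0, 17, 17) = 0
C (Chance): 1/3·10 + 2/3·2 = 4.67
D (Chance): 1/3·11 + 1/3·8 + 1/3·7 = 8.67
E (Minnie): min(3, 11, 6) = 3
Root (Maxine): max(0, 4.67, 8.67, 3) = 8.67

8.67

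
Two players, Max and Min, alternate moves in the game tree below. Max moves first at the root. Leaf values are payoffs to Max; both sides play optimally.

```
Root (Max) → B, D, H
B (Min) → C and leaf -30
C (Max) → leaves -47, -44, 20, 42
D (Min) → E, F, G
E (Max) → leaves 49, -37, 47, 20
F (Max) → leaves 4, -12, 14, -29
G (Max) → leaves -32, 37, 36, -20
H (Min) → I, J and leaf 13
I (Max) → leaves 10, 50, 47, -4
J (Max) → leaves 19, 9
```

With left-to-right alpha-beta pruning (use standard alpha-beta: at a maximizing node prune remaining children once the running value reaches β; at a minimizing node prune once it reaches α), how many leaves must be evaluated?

22

C [α=-∞,β=+∞]: v=42
B [α=-∞,β=+∞]: v=-30
E [α=-30,β=+∞]: v=49
F [α=-30,β=49]: v=14
G [α=-30,β=14]: v=37 after child 2 ≥ β → β-cutoff, skip 2
D [α=-30,β=+∞]: v=14
I [α=14,β=+∞]: v=50
J [α=14,β=50]: v=19
H [α=14,β=+∞]: v=13
Root [α=-∞,β=+∞]: v=14
Leaves evaluated: 22 of 24.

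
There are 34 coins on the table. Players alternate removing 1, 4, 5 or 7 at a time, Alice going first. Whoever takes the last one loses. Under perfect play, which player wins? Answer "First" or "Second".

i:   0  1  2  3  4  5  6  7  8  9 10 11 12 13 14 15 16 17 18 19 20 21 22 23 24 25 26 27 28 29 30 31 32 33 34
     W  L  W  L  W  W  W  W  W  L  W  L  W  W  W  W  W  L  W  L  W  W  W  W  W  L  W  L  W  W  W  W  W  L  W
Position 34 is W, so the first player wins.

First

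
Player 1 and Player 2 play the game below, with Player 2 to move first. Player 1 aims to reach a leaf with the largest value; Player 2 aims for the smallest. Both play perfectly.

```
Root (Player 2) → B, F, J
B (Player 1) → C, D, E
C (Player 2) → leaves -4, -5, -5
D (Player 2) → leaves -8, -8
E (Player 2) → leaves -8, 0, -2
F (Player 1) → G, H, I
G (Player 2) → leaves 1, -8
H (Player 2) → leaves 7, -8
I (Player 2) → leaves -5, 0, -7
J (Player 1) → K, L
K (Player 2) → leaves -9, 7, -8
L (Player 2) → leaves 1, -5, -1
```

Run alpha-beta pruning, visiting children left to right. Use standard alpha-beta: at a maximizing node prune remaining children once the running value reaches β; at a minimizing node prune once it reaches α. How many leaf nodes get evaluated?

18

C [α=-∞,β=+∞]: v=-5
D [α=-5,β=+∞]: v=-8 after child 1 ≤ α → α-cutoff, skip 1
E [α=-5,β=+∞]: v=-8 after child 1 ≤ α → α-cutoff, skip 2
B [α=-∞,β=+∞]: v=-5
G [α=-∞,β=-5]: v=-8
H [α=-8,β=-5]: v=-8
I [α=-8,β=-5]: v=-7
F [α=-∞,β=-5]: v=-7
K [α=-∞,β=-7]: v=-9
L [α=-9,β=-7]: v=-5
J [α=-∞,β=-7]: v=-5
Root [α=-∞,β=+∞]: v=-7
Leaves evaluated: 18 of 21.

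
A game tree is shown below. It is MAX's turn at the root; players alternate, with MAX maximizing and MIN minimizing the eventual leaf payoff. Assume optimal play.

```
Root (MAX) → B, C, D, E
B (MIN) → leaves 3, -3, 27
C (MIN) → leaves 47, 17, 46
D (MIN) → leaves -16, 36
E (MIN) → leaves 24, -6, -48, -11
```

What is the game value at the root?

17

B (MIN): min(3, -3, 27) = -3
C (MIN): min(47, 17, 46) = 17
D (MIN): min(-16, 36) = -16
E (MIN): min(24, -6, -48, -11) = -48
Root (MAX): max(-3, 17, -16, -48) = 17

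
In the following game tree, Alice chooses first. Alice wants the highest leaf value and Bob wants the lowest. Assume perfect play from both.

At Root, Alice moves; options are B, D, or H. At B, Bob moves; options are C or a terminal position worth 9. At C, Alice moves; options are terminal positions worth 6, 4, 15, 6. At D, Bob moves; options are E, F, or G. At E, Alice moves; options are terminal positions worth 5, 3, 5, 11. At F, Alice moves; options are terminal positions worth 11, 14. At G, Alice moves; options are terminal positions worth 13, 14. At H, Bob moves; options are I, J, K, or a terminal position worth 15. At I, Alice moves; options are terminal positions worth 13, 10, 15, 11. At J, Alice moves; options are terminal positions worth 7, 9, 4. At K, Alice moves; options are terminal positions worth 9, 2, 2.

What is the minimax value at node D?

11

E: max(5, 3, 5, 11) = 11
F: max(11, 14) = 14
G: max(13, 14) = 14
D: min(11, 14, 14) = 11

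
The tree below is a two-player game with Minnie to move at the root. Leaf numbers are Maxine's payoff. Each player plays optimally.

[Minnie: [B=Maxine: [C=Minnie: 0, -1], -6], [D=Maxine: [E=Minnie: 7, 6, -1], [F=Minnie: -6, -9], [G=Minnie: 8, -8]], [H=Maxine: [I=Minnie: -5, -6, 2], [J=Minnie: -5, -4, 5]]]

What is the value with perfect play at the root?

C (Minnie): min(0, -1) = -1
B (Maxine): max(-1, -6) = -1
E (Minnie): min(7, 6, -1) = -1
F (Minnie): min(-6, -9) = -9
G (Minnie): min(8, -8) = -8
D (Maxine): max(-1, -9, -8) = -1
I (Minnie): min(-5, -6, 2) = -6
J (Minnie): min(-5, -4, 5) = -5
H (Maxine): max(-6, -5) = -5
Root (Minnie): min(-1, -1, -5) = -5

-5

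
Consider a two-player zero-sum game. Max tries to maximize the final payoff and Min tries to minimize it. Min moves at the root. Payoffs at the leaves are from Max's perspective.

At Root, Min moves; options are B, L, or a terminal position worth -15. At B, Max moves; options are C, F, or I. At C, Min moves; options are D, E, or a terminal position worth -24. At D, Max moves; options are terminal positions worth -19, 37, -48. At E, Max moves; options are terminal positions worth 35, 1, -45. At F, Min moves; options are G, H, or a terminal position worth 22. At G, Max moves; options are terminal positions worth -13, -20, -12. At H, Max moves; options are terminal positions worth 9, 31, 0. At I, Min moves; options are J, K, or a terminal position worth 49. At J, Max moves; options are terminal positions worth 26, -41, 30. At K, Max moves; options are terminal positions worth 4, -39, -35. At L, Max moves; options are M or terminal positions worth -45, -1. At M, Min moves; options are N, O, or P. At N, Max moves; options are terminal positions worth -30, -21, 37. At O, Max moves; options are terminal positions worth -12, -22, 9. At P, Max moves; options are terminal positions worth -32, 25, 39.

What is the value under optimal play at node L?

N: max(-30, -21, 37) = 37
O: max(-12, -22, 9) = 9
P: max(-32, 25, 39) = 39
M: min(37, 9, 39) = 9
L: max(9, -45, -1) = 9

9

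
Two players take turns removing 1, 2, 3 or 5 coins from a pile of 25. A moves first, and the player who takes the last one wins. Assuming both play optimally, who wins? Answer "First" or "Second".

Positions where the player to move wins (W) vs loses (L):
i:   0  1  2  3  4  5  6  7  8  9 10 11 12 13 14 15 16 17 18 19 20 21 22 23 24 25
     L  W  W  W  L  W  W  W  L  W  W  W  L  W  W  W  L  W  W  W  L  W  W  W  L  W
Position 25 is W, so the first player wins.

First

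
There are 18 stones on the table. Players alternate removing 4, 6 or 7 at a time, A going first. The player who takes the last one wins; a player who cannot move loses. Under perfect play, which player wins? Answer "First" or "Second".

First

W/L table (W = player to move can force a win):
i:   0  1  2  3  4  5  6  7  8  9 10 11 12 13 14 15 16 17 18
     L  L  L  L  W  W  W  W  W  W  W  L  L  L  L  W  W  W  W
Position 18 is W, so the first player wins.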